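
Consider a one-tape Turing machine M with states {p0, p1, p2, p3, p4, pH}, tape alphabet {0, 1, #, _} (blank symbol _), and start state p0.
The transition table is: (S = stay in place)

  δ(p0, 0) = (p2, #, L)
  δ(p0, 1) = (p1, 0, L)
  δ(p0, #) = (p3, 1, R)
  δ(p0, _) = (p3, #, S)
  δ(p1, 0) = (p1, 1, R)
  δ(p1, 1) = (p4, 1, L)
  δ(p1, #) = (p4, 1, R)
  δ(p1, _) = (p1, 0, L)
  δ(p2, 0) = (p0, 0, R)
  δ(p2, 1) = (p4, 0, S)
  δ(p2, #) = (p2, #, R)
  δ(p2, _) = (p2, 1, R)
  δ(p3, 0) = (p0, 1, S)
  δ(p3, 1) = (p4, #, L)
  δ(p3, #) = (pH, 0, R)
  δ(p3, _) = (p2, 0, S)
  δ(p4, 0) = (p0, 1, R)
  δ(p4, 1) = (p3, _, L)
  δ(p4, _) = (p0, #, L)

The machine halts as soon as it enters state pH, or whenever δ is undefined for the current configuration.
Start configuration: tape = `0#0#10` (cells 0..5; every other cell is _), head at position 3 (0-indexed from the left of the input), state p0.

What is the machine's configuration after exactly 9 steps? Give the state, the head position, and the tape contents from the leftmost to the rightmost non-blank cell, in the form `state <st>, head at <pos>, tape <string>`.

state pH, head at 4, tape 0110#0

p0 | 0#0[#]10   read # → write 1, move R, go to p3
p3 | 0#01[1]0   read 1 → write #, move L, go to p4
p4 | 0#0[1]#0   read 1 → write _, move L, go to p3
p3 | 0#[0]_#0   read 0 → write 1, move S, go to p0
p0 | 0#[1]_#0   read 1 → write 0, move L, go to p1
p1 | 0[#]0_#0   read # → write 1, move R, go to p4
p4 | 01[0]_#0   read 0 → write 1, move R, go to p0
p0 | 011[_]#0   read _ → write #, move S, go to p3
p3 | 011[#]#0   read # → write 0, move R, go to pH
pH | 0110[#]0
After 9 steps: state pH, head at 4, tape 0110#0.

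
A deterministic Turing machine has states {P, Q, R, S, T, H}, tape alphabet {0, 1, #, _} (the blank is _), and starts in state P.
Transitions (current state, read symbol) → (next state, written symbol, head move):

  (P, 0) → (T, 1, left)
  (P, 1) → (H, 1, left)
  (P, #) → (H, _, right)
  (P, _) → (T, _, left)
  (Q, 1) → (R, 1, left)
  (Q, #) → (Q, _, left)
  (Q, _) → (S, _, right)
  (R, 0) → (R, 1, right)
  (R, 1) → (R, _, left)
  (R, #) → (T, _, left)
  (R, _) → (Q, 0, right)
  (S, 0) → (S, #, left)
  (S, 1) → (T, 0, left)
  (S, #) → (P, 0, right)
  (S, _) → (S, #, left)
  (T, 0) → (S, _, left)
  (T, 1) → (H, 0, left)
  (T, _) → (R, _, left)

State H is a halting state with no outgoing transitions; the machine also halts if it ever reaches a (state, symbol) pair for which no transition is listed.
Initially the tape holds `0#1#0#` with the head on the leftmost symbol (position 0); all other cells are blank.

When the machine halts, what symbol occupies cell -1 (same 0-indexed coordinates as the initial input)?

state=P head=0 tape=__[0]#1#0#   (P,0)→(T,1,left)
state=T head=-1 tape=_[_]1#1#0#   (T,_)→(R,_,left)
state=R head=-2 tape=[_]_1#1#0#   (R,_)→(Q,0,right)
state=Q head=-1 tape=0[_]1#1#0#   (Q,_)→(S,_,right)
state=S head=0 tape=0_[1]#1#0#   (S,1)→(T,0,left)
state=T head=-1 tape=0[_]0#1#0#   (T,_)→(R,_,left)
state=R head=-2 tape=[0]_0#1#0#   (R,0)→(R,1,right)
state=R head=-1 tape=1[_]0#1#0#   (R,_)→(Q,0,right)
state=Q head=0 tape=10[0]#1#0#
Cell -1 holds 0 when M halts.

0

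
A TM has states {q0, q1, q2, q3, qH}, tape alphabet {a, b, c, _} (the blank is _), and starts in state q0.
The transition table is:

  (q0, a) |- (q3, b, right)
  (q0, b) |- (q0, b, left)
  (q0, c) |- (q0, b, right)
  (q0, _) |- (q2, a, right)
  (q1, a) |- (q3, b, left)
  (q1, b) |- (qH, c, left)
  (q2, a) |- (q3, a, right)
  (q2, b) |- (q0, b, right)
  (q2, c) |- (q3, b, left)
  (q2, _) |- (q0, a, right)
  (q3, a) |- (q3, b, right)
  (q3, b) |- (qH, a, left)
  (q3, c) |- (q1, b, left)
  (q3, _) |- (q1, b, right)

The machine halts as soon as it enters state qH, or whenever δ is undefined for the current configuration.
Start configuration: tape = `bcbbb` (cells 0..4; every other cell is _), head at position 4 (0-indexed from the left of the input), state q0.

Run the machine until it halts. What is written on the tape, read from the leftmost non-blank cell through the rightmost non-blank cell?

q0 | _bcbb[b]   read b → write b, move left, go to q0
q0 | _bcb[b]b   read b → write b, move left, go to q0
q0 | _bc[b]bb   read b → write b, move left, go to q0
q0 | _b[c]bbb   read c → write b, move right, go to q0
q0 | _bb[b]bb   read b → write b, move left, go to q0
q0 | _b[b]bbb   read b → write b, move left, go to q0
q0 | _[b]bbbb   read b → write b, move left, go to q0
q0 | [_]bbbbb   read _ → write a, move right, go to q2
q2 | a[b]bbbb   read b → write b, move right, go to q0
q0 | ab[b]bbb   read b → write b, move left, go to q0
q0 | a[b]bbbb   read b → write b, move left, go to q0
q0 | [a]bbbbb   read a → write b, move right, go to q3
q3 | b[b]bbbb   read b → write a, move left, go to qH
qH | [b]abbbb
The non-blank tape span at halt is babbbb.

babbbb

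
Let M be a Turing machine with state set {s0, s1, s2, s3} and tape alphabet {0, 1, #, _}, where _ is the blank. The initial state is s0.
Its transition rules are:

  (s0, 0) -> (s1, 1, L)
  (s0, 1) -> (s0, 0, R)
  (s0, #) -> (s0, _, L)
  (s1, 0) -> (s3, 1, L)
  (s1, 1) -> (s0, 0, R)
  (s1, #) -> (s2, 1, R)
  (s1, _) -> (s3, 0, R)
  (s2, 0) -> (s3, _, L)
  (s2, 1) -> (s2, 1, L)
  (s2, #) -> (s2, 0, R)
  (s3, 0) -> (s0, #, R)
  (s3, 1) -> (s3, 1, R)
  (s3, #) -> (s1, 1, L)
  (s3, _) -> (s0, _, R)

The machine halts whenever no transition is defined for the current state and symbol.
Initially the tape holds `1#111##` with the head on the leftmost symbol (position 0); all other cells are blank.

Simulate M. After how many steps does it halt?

state=s0 head=0 tape=_[1]#111##   (s0,1)→(s0,0,R)
state=s0 head=1 tape=_0[#]111##   (s0,#)→(s0,_,L)
state=s0 head=0 tape=_[0]_111##   (s0,0)→(s1,1,L)
state=s1 head=-1 tape=[_]1_111##   (s1,_)→(s3,0,R)
state=s3 head=0 tape=0[1]_111##   (s3,1)→(s3,1,R)
state=s3 head=1 tape=01[_]111##   (s3,_)→(s0,_,R)
state=s0 head=2 tape=01_[1]11##   (s0,1)→(s0,0,R)
state=s0 head=3 tape=01_0[1]1##   (s0,1)→(s0,0,R)
state=s0 head=4 tape=01_00[1]##   (s0,1)→(s0,0,R)
state=s0 head=5 tape=01_000[#]#   (s0,#)→(s0,_,L)
state=s0 head=4 tape=01_00[0]_#   (s0,0)→(s1,1,L)
state=s1 head=3 tape=01_0[0]1_#   (s1,0)→(s3,1,L)
state=s3 head=2 tape=01_[0]11_#   (s3,0)→(s0,#,R)
state=s0 head=3 tape=01_#[1]1_#   (s0,1)→(s0,0,R)
state=s0 head=4 tape=01_#0[1]_#   (s0,1)→(s0,0,R)
state=s0 head=5 tape=01_#00[_]#
M halts after 15 transitions.

15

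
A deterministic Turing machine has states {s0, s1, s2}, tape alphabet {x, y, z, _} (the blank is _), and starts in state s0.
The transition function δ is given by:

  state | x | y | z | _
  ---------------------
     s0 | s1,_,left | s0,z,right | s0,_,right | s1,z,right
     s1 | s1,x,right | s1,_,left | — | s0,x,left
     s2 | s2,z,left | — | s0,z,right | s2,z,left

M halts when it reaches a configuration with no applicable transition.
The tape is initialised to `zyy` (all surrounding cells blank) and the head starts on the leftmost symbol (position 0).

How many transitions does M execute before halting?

18

state=s0 head=0 tape=[z]yy__   (s0,z)→(s0,_,right)
state=s0 head=1 tape=_[y]y__   (s0,y)→(s0,z,right)
state=s0 head=2 tape=_z[y]__   (s0,y)→(s0,z,right)
state=s0 head=3 tape=_zz[_]_   (s0,_)→(s1,z,right)
state=s1 head=4 tape=_zzz[_]   (s1,_)→(s0,x,left)
state=s0 head=3 tape=_zz[z]x   (s0,z)→(s0,_,right)
state=s0 head=4 tape=_zz_[x]   (s0,x)→(s1,_,left)
state=s1 head=3 tape=_zz[_]_   (s1,_)→(s0,x,left)
state=s0 head=2 tape=_z[z]x_   (s0,z)→(s0,_,right)
state=s0 head=3 tape=_z_[x]_   (s0,x)→(s1,_,left)
state=s1 head=2 tape=_z[_]__   (s1,_)→(s0,x,left)
state=s0 head=1 tape=_[z]x__   (s0,z)→(s0,_,right)
state=s0 head=2 tape=__[x]__   (s0,x)→(s1,_,left)
state=s1 head=1 tape=_[_]___   (s1,_)→(s0,x,left)
state=s0 head=0 tape=[_]x___   (s0,_)→(s1,z,right)
state=s1 head=1 tape=z[x]___   (s1,x)→(s1,x,right)
state=s1 head=2 tape=zx[_]__   (s1,_)→(s0,x,left)
state=s0 head=1 tape=z[x]x__   (s0,x)→(s1,_,left)
state=s1 head=0 tape=[z]_x__
M halts after 18 transitions.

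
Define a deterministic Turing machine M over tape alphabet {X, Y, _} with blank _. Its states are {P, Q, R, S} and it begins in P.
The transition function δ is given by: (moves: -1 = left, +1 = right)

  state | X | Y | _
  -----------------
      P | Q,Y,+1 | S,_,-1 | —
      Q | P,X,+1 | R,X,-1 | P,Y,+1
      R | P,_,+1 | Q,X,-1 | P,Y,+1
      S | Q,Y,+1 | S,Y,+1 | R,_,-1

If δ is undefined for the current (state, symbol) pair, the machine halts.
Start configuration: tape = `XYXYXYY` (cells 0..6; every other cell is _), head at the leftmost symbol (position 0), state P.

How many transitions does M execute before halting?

state=P head=0 tape=_[X]YXYXYY_   (P,X)→(Q,Y,+1)
state=Q head=1 tape=_Y[Y]XYXYY_   (Q,Y)→(R,X,-1)
state=R head=0 tape=_[Y]XXYXYY_   (R,Y)→(Q,X,-1)
state=Q head=-1 tape=[_]XXXYXYY_   (Q,_)→(P,Y,+1)
state=P head=0 tape=Y[X]XXYXYY_   (P,X)→(Q,Y,+1)
state=Q head=1 tape=YY[X]XYXYY_   (Q,X)→(P,X,+1)
state=P head=2 tape=YYX[X]YXYY_   (P,X)→(Q,Y,+1)
state=Q head=3 tape=YYXY[Y]XYY_   (Q,Y)→(R,X,-1)
state=R head=2 tape=YYX[Y]XXYY_   (R,Y)→(Q,X,-1)
state=Q head=1 tape=YY[X]XXXYY_   (Q,X)→(P,X,+1)
state=P head=2 tape=YYX[X]XXYY_   (P,X)→(Q,Y,+1)
state=Q head=3 tape=YYXY[X]XYY_   (Q,X)→(P,X,+1)
state=P head=4 tape=YYXYX[X]YY_   (P,X)→(Q,Y,+1)
state=Q head=5 tape=YYXYXY[Y]Y_   (Q,Y)→(R,X,-1)
state=R head=4 tape=YYXYX[Y]XY_   (R,Y)→(Q,X,-1)
state=Q head=3 tape=YYXY[X]XXY_   (Q,X)→(P,X,+1)
state=P head=4 tape=YYXYX[X]XY_   (P,X)→(Q,Y,+1)
state=Q head=5 tape=YYXYXY[X]Y_   (Q,X)→(P,X,+1)
state=P head=6 tape=YYXYXYX[Y]_   (P,Y)→(S,_,-1)
state=S head=5 tape=YYXYXY[X]__   (S,X)→(Q,Y,+1)
state=Q head=6 tape=YYXYXYY[_]_   (Q,_)→(P,Y,+1)
state=P head=7 tape=YYXYXYYY[_]
M halts after 21 transitions.

21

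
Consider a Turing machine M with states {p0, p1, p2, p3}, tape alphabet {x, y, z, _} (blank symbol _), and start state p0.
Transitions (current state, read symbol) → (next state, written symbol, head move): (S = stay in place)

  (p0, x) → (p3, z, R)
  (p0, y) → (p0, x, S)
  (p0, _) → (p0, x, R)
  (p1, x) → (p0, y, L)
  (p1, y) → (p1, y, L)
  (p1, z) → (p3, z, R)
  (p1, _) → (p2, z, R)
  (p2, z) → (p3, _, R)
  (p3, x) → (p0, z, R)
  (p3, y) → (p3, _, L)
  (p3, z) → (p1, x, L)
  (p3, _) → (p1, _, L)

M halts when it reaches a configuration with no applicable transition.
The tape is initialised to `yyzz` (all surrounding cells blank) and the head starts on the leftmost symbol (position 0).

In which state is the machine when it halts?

p0 | _[y]yzz   read y → write x, move S, go to p0
p0 | _[x]yzz   read x → write z, move R, go to p3
p3 | _z[y]zz   read y → write _, move L, go to p3
p3 | _[z]_zz   read z → write x, move L, go to p1
p1 | [_]x_zz   read _ → write z, move R, go to p2
p2 | z[x]_zz
No transition is defined for (p2, x); M halts in state p2.

p2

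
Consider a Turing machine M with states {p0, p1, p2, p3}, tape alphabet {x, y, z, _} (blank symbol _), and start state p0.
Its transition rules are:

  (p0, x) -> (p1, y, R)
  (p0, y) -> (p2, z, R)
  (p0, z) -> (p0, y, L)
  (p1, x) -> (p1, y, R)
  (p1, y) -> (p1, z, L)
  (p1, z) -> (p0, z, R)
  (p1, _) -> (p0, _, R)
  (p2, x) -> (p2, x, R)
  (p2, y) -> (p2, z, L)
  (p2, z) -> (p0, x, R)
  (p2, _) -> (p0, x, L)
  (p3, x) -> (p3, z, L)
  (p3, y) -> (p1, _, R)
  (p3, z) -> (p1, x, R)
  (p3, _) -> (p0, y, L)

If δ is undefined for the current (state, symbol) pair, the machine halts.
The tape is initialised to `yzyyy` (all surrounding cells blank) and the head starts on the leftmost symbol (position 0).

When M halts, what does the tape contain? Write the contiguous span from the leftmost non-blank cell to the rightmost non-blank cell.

p0 | _[y]zyyy   read y → write z, move R, go to p2
p2 | _z[z]yyy   read z → write x, move R, go to p0
p0 | _zx[y]yy   read y → write z, move R, go to p2
p2 | _zxz[y]y   read y → write z, move L, go to p2
p2 | _zx[z]zy   read z → write x, move R, go to p0
p0 | _zxx[z]y   read z → write y, move L, go to p0
p0 | _zx[x]yy   read x → write y, move R, go to p1
p1 | _zxy[y]y   read y → write z, move L, go to p1
p1 | _zx[y]zy   read y → write z, move L, go to p1
p1 | _z[x]zzy   read x → write y, move R, go to p1
p1 | _zy[z]zy   read z → write z, move R, go to p0
p0 | _zyz[z]y   read z → write y, move L, go to p0
p0 | _zy[z]yy   read z → write y, move L, go to p0
p0 | _z[y]yyy   read y → write z, move R, go to p2
p2 | _zz[y]yy   read y → write z, move L, go to p2
p2 | _z[z]zyy   read z → write x, move R, go to p0
p0 | _zx[z]yy   read z → write y, move L, go to p0
p0 | _z[x]yyy   read x → write y, move R, go to p1
p1 | _zy[y]yy   read y → write z, move L, go to p1
p1 | _z[y]zyy   read y → write z, move L, go to p1
p1 | _[z]zzyy   read z → write z, move R, go to p0
p0 | _z[z]zyy   read z → write y, move L, go to p0
p0 | _[z]yzyy   read z → write y, move L, go to p0
p0 | [_]yyzyy
The non-blank tape span at halt is yyzyy.

yyzyy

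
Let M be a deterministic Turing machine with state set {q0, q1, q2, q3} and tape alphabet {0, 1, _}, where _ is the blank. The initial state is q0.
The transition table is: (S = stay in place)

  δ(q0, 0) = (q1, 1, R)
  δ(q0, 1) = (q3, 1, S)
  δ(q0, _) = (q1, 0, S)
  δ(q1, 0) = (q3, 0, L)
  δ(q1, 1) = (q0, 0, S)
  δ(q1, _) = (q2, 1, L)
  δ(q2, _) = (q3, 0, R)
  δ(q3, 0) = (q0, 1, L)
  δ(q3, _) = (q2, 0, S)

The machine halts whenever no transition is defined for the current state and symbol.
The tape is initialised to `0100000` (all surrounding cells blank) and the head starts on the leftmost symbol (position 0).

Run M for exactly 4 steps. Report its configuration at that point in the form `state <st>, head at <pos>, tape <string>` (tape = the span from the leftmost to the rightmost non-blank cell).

state q3, head at 1, tape 1100000

q0 | [0]100000   read 0 → write 1, move R, go to q1
q1 | 1[1]00000   read 1 → write 0, move S, go to q0
q0 | 1[0]00000   read 0 → write 1, move R, go to q1
q1 | 11[0]0000   read 0 → write 0, move L, go to q3
q3 | 1[1]00000
After 4 steps: state q3, head at 1, tape 1100000.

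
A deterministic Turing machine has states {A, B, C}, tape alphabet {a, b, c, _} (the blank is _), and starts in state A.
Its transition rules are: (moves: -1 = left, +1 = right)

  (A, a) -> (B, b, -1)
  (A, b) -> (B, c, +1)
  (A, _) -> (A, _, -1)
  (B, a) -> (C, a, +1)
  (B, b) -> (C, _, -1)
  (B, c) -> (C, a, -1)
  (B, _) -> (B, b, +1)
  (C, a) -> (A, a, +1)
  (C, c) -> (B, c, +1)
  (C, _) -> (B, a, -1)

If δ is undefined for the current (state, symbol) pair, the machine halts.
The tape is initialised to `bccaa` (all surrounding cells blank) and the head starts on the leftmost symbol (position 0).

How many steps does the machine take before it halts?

A | [b]ccaa_   read b → write c, move +1, go to B
B | c[c]caa_   read c → write a, move -1, go to C
C | [c]acaa_   read c → write c, move +1, go to B
B | c[a]caa_   read a → write a, move +1, go to C
C | ca[c]aa_   read c → write c, move +1, go to B
B | cac[a]a_   read a → write a, move +1, go to C
C | caca[a]_   read a → write a, move +1, go to A
A | cacaa[_]   read _ → write _, move -1, go to A
A | caca[a]_   read a → write b, move -1, go to B
B | cac[a]b_   read a → write a, move +1, go to C
C | caca[b]_
M halts after 10 transitions.

10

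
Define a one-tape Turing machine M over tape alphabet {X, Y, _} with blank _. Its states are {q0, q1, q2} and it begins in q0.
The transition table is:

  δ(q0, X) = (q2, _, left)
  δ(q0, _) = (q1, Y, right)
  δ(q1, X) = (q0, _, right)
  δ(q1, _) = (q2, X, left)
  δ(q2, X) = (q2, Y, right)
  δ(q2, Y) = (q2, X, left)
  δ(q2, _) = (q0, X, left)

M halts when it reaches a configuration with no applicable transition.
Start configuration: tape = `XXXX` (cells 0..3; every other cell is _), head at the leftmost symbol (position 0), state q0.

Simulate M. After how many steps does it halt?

8

state=q0 head=0 tape=__[X]XXX   (q0,X)→(q2,_,left)
state=q2 head=-1 tape=_[_]_XXX   (q2,_)→(q0,X,left)
state=q0 head=-2 tape=[_]X_XXX   (q0,_)→(q1,Y,right)
state=q1 head=-1 tape=Y[X]_XXX   (q1,X)→(q0,_,right)
state=q0 head=0 tape=Y_[_]XXX   (q0,_)→(q1,Y,right)
state=q1 head=1 tape=Y_Y[X]XX   (q1,X)→(q0,_,right)
state=q0 head=2 tape=Y_Y_[X]X   (q0,X)→(q2,_,left)
state=q2 head=1 tape=Y_Y[_]_X   (q2,_)→(q0,X,left)
state=q0 head=0 tape=Y_[Y]X_X
M halts after 8 transitions.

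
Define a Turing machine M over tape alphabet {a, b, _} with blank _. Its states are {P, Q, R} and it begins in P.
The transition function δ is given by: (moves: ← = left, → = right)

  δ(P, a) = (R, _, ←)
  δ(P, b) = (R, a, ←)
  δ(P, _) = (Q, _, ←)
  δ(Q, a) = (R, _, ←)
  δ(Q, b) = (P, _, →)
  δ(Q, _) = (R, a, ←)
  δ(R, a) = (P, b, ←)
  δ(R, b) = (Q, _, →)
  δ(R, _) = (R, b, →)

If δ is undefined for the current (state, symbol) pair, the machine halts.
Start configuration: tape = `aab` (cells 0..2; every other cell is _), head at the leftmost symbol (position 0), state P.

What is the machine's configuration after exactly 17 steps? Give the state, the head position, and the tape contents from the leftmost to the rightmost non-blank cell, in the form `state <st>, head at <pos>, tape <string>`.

state=P head=0 tape=_[a]ab_   (P,a)→(R,_,←)
state=R head=-1 tape=[_]_ab_   (R,_)→(R,b,→)
state=R head=0 tape=b[_]ab_   (R,_)→(R,b,→)
state=R head=1 tape=bb[a]b_   (R,a)→(P,b,←)
state=P head=0 tape=b[b]bb_   (P,b)→(R,a,←)
state=R head=-1 tape=[b]abb_   (R,b)→(Q,_,→)
state=Q head=0 tape=_[a]bb_   (Q,a)→(R,_,←)
state=R head=-1 tape=[_]_bb_   (R,_)→(R,b,→)
state=R head=0 tape=b[_]bb_   (R,_)→(R,b,→)
state=R head=1 tape=bb[b]b_   (R,b)→(Q,_,→)
state=Q head=2 tape=bb_[b]_   (Q,b)→(P,_,→)
state=P head=3 tape=bb__[_]   (P,_)→(Q,_,←)
state=Q head=2 tape=bb_[_]_   (Q,_)→(R,a,←)
state=R head=1 tape=bb[_]a_   (R,_)→(R,b,→)
state=R head=2 tape=bbb[a]_   (R,a)→(P,b,←)
state=P head=1 tape=bb[b]b_   (P,b)→(R,a,←)
state=R head=0 tape=b[b]ab_   (R,b)→(Q,_,→)
state=Q head=1 tape=b_[a]b_
After 17 steps: state Q, head at 1, tape b_ab.

state Q, head at 1, tape b_ab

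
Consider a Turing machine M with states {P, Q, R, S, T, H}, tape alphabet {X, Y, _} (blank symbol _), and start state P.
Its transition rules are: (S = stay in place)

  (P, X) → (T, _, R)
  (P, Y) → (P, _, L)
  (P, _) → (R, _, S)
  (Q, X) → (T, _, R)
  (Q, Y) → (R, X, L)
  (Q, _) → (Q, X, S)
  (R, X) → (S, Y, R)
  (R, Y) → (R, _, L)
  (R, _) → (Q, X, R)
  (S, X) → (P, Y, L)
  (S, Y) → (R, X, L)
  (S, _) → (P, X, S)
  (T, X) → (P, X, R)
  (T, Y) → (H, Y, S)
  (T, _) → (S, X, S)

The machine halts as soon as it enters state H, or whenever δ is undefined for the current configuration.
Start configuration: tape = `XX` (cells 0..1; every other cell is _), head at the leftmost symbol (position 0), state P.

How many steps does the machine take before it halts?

P | [X]X___   read X → write _, move R, go to T
T | _[X]___   read X → write X, move R, go to P
P | _X[_]__   read _ → write _, move S, go to R
R | _X[_]__   read _ → write X, move R, go to Q
Q | _XX[_]_   read _ → write X, move S, go to Q
Q | _XX[X]_   read X → write _, move R, go to T
T | _XX_[_]   read _ → write X, move S, go to S
S | _XX_[X]   read X → write Y, move L, go to P
P | _XX[_]Y   read _ → write _, move S, go to R
R | _XX[_]Y   read _ → write X, move R, go to Q
Q | _XXX[Y]   read Y → write X, move L, go to R
R | _XX[X]X   read X → write Y, move R, go to S
S | _XXY[X]   read X → write Y, move L, go to P
P | _XX[Y]Y   read Y → write _, move L, go to P
P | _X[X]_Y   read X → write _, move R, go to T
T | _X_[_]Y   read _ → write X, move S, go to S
S | _X_[X]Y   read X → write Y, move L, go to P
P | _X[_]YY   read _ → write _, move S, go to R
R | _X[_]YY   read _ → write X, move R, go to Q
Q | _XX[Y]Y   read Y → write X, move L, go to R
R | _X[X]XY   read X → write Y, move R, go to S
S | _XY[X]Y   read X → write Y, move L, go to P
P | _X[Y]YY   read Y → write _, move L, go to P
P | _[X]_YY   read X → write _, move R, go to T
T | __[_]YY   read _ → write X, move S, go to S
S | __[X]YY   read X → write Y, move L, go to P
P | _[_]YYY   read _ → write _, move S, go to R
R | _[_]YYY   read _ → write X, move R, go to Q
Q | _X[Y]YY   read Y → write X, move L, go to R
R | _[X]XYY   read X → write Y, move R, go to S
S | _Y[X]YY   read X → write Y, move L, go to P
P | _[Y]YYY   read Y → write _, move L, go to P
P | [_]_YYY   read _ → write _, move S, go to R
R | [_]_YYY   read _ → write X, move R, go to Q
Q | X[_]YYY   read _ → write X, move S, go to Q
Q | X[X]YYY   read X → write _, move R, go to T
T | X_[Y]YY   read Y → write Y, move S, go to H
H | X_[Y]YY
M halts after 37 transitions.

37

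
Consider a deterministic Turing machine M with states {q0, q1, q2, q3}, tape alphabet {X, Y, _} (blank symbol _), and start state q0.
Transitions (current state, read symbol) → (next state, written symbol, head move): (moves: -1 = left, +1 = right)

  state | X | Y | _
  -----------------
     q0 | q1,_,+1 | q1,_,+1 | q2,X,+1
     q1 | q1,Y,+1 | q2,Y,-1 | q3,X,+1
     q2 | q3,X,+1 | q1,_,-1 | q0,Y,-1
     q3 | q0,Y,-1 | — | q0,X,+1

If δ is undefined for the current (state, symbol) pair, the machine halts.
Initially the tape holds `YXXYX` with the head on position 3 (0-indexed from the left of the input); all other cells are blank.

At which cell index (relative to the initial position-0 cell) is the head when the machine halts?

5

state=q0 head=3 tape=YXX[Y]X____   (q0,Y)→(q1,_,+1)
state=q1 head=4 tape=YXX_[X]____   (q1,X)→(q1,Y,+1)
state=q1 head=5 tape=YXX_Y[_]___   (q1,_)→(q3,X,+1)
state=q3 head=6 tape=YXX_YX[_]__   (q3,_)→(q0,X,+1)
state=q0 head=7 tape=YXX_YXX[_]_   (q0,_)→(q2,X,+1)
state=q2 head=8 tape=YXX_YXXX[_]   (q2,_)→(q0,Y,-1)
state=q0 head=7 tape=YXX_YXX[X]Y   (q0,X)→(q1,_,+1)
state=q1 head=8 tape=YXX_YXX_[Y]   (q1,Y)→(q2,Y,-1)
state=q2 head=7 tape=YXX_YXX[_]Y   (q2,_)→(q0,Y,-1)
state=q0 head=6 tape=YXX_YX[X]YY   (q0,X)→(q1,_,+1)
state=q1 head=7 tape=YXX_YX_[Y]Y   (q1,Y)→(q2,Y,-1)
state=q2 head=6 tape=YXX_YX[_]YY   (q2,_)→(q0,Y,-1)
state=q0 head=5 tape=YXX_Y[X]YYY   (q0,X)→(q1,_,+1)
state=q1 head=6 tape=YXX_Y_[Y]YY   (q1,Y)→(q2,Y,-1)
state=q2 head=5 tape=YXX_Y[_]YYY   (q2,_)→(q0,Y,-1)
state=q0 head=4 tape=YXX_[Y]YYYY   (q0,Y)→(q1,_,+1)
state=q1 head=5 tape=YXX__[Y]YYY   (q1,Y)→(q2,Y,-1)
state=q2 head=4 tape=YXX_[_]YYYY   (q2,_)→(q0,Y,-1)
state=q0 head=3 tape=YXX[_]YYYYY   (q0,_)→(q2,X,+1)
state=q2 head=4 tape=YXXX[Y]YYYY   (q2,Y)→(q1,_,-1)
state=q1 head=3 tape=YXX[X]_YYYY   (q1,X)→(q1,Y,+1)
state=q1 head=4 tape=YXXY[_]YYYY   (q1,_)→(q3,X,+1)
state=q3 head=5 tape=YXXYX[Y]YYY
At halt the head is at cell 5.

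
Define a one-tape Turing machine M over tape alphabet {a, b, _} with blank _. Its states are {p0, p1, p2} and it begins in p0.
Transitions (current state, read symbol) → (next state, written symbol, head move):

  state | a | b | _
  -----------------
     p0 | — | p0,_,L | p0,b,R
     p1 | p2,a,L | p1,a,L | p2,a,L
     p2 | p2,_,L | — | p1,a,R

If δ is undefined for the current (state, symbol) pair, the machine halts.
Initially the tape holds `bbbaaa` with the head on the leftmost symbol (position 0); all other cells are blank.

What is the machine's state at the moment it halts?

state=p0 head=0 tape=___[b]bbaaa   (p0,b)→(p0,_,L)
state=p0 head=-1 tape=__[_]_bbaaa   (p0,_)→(p0,b,R)
state=p0 head=0 tape=__b[_]bbaaa   (p0,_)→(p0,b,R)
state=p0 head=1 tape=__bb[b]baaa   (p0,b)→(p0,_,L)
state=p0 head=0 tape=__b[b]_baaa   (p0,b)→(p0,_,L)
state=p0 head=-1 tape=__[b]__baaa   (p0,b)→(p0,_,L)
state=p0 head=-2 tape=_[_]___baaa   (p0,_)→(p0,b,R)
state=p0 head=-1 tape=_b[_]__baaa   (p0,_)→(p0,b,R)
state=p0 head=0 tape=_bb[_]_baaa   (p0,_)→(p0,b,R)
state=p0 head=1 tape=_bbb[_]baaa   (p0,_)→(p0,b,R)
state=p0 head=2 tape=_bbbb[b]aaa   (p0,b)→(p0,_,L)
state=p0 head=1 tape=_bbb[b]_aaa   (p0,b)→(p0,_,L)
state=p0 head=0 tape=_bb[b]__aaa   (p0,b)→(p0,_,L)
state=p0 head=-1 tape=_b[b]___aaa   (p0,b)→(p0,_,L)
state=p0 head=-2 tape=_[b]____aaa   (p0,b)→(p0,_,L)
state=p0 head=-3 tape=[_]_____aaa   (p0,_)→(p0,b,R)
state=p0 head=-2 tape=b[_]____aaa   (p0,_)→(p0,b,R)
state=p0 head=-1 tape=bb[_]___aaa   (p0,_)→(p0,b,R)
state=p0 head=0 tape=bbb[_]__aaa   (p0,_)→(p0,b,R)
state=p0 head=1 tape=bbbb[_]_aaa   (p0,_)→(p0,b,R)
state=p0 head=2 tape=bbbbb[_]aaa   (p0,_)→(p0,b,R)
state=p0 head=3 tape=bbbbbb[a]aa
No transition is defined for (p0, a); M halts in state p0.

p0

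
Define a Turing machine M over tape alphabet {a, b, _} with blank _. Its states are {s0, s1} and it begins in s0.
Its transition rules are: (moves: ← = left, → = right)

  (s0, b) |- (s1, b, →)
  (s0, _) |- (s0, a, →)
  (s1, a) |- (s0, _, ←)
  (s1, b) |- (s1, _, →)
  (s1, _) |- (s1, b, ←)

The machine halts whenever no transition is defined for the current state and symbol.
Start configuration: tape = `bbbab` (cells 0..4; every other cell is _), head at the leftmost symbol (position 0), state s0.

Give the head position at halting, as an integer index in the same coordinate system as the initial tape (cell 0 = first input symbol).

state=s0 head=0 tape=[b]bbab__   (s0,b)→(s1,b,→)
state=s1 head=1 tape=b[b]bab__   (s1,b)→(s1,_,→)
state=s1 head=2 tape=b_[b]ab__   (s1,b)→(s1,_,→)
state=s1 head=3 tape=b__[a]b__   (s1,a)→(s0,_,←)
state=s0 head=2 tape=b_[_]_b__   (s0,_)→(s0,a,→)
state=s0 head=3 tape=b_a[_]b__   (s0,_)→(s0,a,→)
state=s0 head=4 tape=b_aa[b]__   (s0,b)→(s1,b,→)
state=s1 head=5 tape=b_aab[_]_   (s1,_)→(s1,b,←)
state=s1 head=4 tape=b_aa[b]b_   (s1,b)→(s1,_,→)
state=s1 head=5 tape=b_aa_[b]_   (s1,b)→(s1,_,→)
state=s1 head=6 tape=b_aa__[_]   (s1,_)→(s1,b,←)
state=s1 head=5 tape=b_aa_[_]b   (s1,_)→(s1,b,←)
state=s1 head=4 tape=b_aa[_]bb   (s1,_)→(s1,b,←)
state=s1 head=3 tape=b_a[a]bbb   (s1,a)→(s0,_,←)
state=s0 head=2 tape=b_[a]_bbb
At halt the head is at cell 2.

2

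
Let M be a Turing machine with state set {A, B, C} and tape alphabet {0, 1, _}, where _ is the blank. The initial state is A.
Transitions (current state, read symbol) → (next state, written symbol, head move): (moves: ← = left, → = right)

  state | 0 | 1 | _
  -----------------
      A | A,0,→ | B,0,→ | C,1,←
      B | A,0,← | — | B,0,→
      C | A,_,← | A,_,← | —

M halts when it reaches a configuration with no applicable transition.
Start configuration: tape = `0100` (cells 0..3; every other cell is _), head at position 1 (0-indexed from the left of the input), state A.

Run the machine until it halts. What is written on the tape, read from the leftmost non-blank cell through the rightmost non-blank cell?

1_1111

state=A head=1 tape=__0[1]00_   (A,1)→(B,0,→)
state=B head=2 tape=__00[0]0_   (B,0)→(A,0,←)
state=A head=1 tape=__0[0]00_   (A,0)→(A,0,→)
state=A head=2 tape=__00[0]0_   (A,0)→(A,0,→)
state=A head=3 tape=__000[0]_   (A,0)→(A,0,→)
state=A head=4 tape=__0000[_]   (A,_)→(C,1,←)
state=C head=3 tape=__000[0]1   (C,0)→(A,_,←)
state=A head=2 tape=__00[0]_1   (A,0)→(A,0,→)
state=A head=3 tape=__000[_]1   (A,_)→(C,1,←)
state=C head=2 tape=__00[0]11   (C,0)→(A,_,←)
state=A head=1 tape=__0[0]_11   (A,0)→(A,0,→)
state=A head=2 tape=__00[_]11   (A,_)→(C,1,←)
state=C head=1 tape=__0[0]111   (C,0)→(A,_,←)
state=A head=0 tape=__[0]_111   (A,0)→(A,0,→)
state=A head=1 tape=__0[_]111   (A,_)→(C,1,←)
state=C head=0 tape=__[0]1111   (C,0)→(A,_,←)
state=A head=-1 tape=_[_]_1111   (A,_)→(C,1,←)
state=C head=-2 tape=[_]1_1111
The non-blank tape span at halt is 1_1111.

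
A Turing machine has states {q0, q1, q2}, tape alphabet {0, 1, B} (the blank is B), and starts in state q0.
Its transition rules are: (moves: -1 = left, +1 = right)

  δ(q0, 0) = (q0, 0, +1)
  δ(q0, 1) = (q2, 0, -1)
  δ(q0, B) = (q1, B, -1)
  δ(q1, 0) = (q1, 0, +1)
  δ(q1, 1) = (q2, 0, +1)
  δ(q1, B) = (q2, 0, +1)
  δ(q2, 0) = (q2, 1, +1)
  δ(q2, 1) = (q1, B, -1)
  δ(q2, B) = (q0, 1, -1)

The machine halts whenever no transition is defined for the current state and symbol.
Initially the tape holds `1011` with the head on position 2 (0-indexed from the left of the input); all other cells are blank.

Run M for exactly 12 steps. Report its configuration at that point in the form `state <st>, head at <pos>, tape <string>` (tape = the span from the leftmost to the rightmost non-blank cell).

state=q0 head=2 tape=10[1]1B   (q0,1)→(q2,0,-1)
state=q2 head=1 tape=1[0]01B   (q2,0)→(q2,1,+1)
state=q2 head=2 tape=11[0]1B   (q2,0)→(q2,1,+1)
state=q2 head=3 tape=111[1]B   (q2,1)→(q1,B,-1)
state=q1 head=2 tape=11[1]BB   (q1,1)→(q2,0,+1)
state=q2 head=3 tape=110[B]B   (q2,B)→(q0,1,-1)
state=q0 head=2 tape=11[0]1B   (q0,0)→(q0,0,+1)
state=q0 head=3 tape=110[1]B   (q0,1)→(q2,0,-1)
state=q2 head=2 tape=11[0]0B   (q2,0)→(q2,1,+1)
state=q2 head=3 tape=111[0]B   (q2,0)→(q2,1,+1)
state=q2 head=4 tape=1111[B]   (q2,B)→(q0,1,-1)
state=q0 head=3 tape=111[1]1   (q0,1)→(q2,0,-1)
state=q2 head=2 tape=11[1]01
After 12 steps: state q2, head at 2, tape 11101.

state q2, head at 2, tape 11101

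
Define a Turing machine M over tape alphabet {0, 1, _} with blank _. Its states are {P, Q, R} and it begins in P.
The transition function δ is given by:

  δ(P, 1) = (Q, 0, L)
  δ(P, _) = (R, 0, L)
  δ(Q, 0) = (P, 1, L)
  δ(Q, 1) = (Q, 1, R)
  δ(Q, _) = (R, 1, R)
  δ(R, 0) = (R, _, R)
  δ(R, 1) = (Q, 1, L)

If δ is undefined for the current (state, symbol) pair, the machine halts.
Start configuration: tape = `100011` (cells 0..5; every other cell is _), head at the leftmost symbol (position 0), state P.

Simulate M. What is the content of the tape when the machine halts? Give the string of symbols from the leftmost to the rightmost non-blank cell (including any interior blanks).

1___1111

P | _[1]00011__   read 1 → write 0, move L, go to Q
Q | [_]000011__   read _ → write 1, move R, go to R
R | 1[0]00011__   read 0 → write _, move R, go to R
R | 1_[0]0011__   read 0 → write _, move R, go to R
R | 1__[0]011__   read 0 → write _, move R, go to R
R | 1___[0]11__   read 0 → write _, move R, go to R
R | 1____[1]1__   read 1 → write 1, move L, go to Q
Q | 1___[_]11__   read _ → write 1, move R, go to R
R | 1___1[1]1__   read 1 → write 1, move L, go to Q
Q | 1___[1]11__   read 1 → write 1, move R, go to Q
Q | 1___1[1]1__   read 1 → write 1, move R, go to Q
Q | 1___11[1]__   read 1 → write 1, move R, go to Q
Q | 1___111[_]_   read _ → write 1, move R, go to R
R | 1___1111[_]
The non-blank tape span at halt is 1___1111.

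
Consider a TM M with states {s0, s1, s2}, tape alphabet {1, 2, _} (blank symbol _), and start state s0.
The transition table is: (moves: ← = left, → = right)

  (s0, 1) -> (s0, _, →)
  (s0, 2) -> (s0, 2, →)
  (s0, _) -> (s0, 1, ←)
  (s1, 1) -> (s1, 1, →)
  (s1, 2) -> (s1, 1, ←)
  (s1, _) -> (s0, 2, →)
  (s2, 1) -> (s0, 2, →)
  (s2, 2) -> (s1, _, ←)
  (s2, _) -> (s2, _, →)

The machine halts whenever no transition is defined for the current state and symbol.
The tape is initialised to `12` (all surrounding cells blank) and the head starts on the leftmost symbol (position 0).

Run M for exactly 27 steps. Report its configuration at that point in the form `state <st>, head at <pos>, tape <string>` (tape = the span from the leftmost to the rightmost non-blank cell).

s0 | [1]2_____   read 1 → write _, move →, go to s0
s0 | _[2]_____   read 2 → write 2, move →, go to s0
s0 | _2[_]____   read _ → write 1, move ←, go to s0
s0 | _[2]1____   read 2 → write 2, move →, go to s0
s0 | _2[1]____   read 1 → write _, move →, go to s0
s0 | _2_[_]___   read _ → write 1, move ←, go to s0
s0 | _2[_]1___   read _ → write 1, move ←, go to s0
s0 | _[2]11___   read 2 → write 2, move →, go to s0
s0 | _2[1]1___   read 1 → write _, move →, go to s0
s0 | _2_[1]___   read 1 → write _, move →, go to s0
s0 | _2__[_]__   read _ → write 1, move ←, go to s0
s0 | _2_[_]1__   read _ → write 1, move ←, go to s0
s0 | _2[_]11__   read _ → write 1, move ←, go to s0
s0 | _[2]111__   read 2 → write 2, move →, go to s0
s0 | _2[1]11__   read 1 → write _, move →, go to s0
s0 | _2_[1]1__   read 1 → write _, move →, go to s0
s0 | _2__[1]__   read 1 → write _, move →, go to s0
s0 | _2___[_]_   read _ → write 1, move ←, go to s0
s0 | _2__[_]1_   read _ → write 1, move ←, go to s0
s0 | _2_[_]11_   read _ → write 1, move ←, go to s0
s0 | _2[_]111_   read _ → write 1, move ←, go to s0
s0 | _[2]1111_   read 2 → write 2, move →, go to s0
s0 | _2[1]111_   read 1 → write _, move →, go to s0
s0 | _2_[1]11_   read 1 → write _, move →, go to s0
s0 | _2__[1]1_   read 1 → write _, move →, go to s0
s0 | _2___[1]_   read 1 → write _, move →, go to s0
s0 | _2____[_]   read _ → write 1, move ←, go to s0
s0 | _2___[_]1
After 27 steps: state s0, head at 5, tape 2____1.

state s0, head at 5, tape 2____1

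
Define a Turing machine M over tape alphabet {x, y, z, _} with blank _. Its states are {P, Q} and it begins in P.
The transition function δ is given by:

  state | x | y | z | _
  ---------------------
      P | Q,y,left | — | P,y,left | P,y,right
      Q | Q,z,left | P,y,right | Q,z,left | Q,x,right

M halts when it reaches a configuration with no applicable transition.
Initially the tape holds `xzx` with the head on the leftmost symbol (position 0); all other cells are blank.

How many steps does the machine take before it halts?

P | _[x]zx   read x → write y, move left, go to Q
Q | [_]yzx   read _ → write x, move right, go to Q
Q | x[y]zx   read y → write y, move right, go to P
P | xy[z]x   read z → write y, move left, go to P
P | x[y]yx
M halts after 4 transitions.

4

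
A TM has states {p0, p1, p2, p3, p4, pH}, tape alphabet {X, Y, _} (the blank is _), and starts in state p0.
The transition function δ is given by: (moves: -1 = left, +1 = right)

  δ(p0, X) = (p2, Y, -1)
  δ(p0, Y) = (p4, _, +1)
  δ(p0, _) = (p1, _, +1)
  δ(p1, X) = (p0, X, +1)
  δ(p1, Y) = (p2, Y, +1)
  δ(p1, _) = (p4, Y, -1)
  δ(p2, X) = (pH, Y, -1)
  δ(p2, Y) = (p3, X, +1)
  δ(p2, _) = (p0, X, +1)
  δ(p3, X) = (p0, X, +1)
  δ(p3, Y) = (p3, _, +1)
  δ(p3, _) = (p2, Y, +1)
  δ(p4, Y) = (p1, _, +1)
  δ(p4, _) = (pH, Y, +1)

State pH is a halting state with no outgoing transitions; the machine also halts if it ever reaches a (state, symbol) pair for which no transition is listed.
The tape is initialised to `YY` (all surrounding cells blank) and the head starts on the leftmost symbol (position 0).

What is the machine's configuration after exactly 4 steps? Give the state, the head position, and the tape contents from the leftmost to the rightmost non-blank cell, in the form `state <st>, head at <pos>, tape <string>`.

state=p0 head=0 tape=[Y]Y_   (p0,Y)→(p4,_,+1)
state=p4 head=1 tape=_[Y]_   (p4,Y)→(p1,_,+1)
state=p1 head=2 tape=__[_]   (p1,_)→(p4,Y,-1)
state=p4 head=1 tape=_[_]Y   (p4,_)→(pH,Y,+1)
state=pH head=2 tape=_Y[Y]
After 4 steps: state pH, head at 2, tape YY.

state pH, head at 2, tape YY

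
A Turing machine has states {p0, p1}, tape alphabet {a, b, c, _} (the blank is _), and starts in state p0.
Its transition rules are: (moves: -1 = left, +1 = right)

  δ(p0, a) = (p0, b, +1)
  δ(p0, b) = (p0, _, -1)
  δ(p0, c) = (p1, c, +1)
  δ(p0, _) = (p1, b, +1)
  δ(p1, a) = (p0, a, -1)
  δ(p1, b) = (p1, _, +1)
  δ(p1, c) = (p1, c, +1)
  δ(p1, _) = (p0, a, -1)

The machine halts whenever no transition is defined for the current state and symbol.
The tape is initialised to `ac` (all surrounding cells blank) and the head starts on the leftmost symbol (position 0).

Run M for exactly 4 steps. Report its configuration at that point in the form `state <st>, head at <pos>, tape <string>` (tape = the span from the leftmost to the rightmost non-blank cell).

p0 | [a]c_   read a → write b, move +1, go to p0
p0 | b[c]_   read c → write c, move +1, go to p1
p1 | bc[_]   read _ → write a, move -1, go to p0
p0 | b[c]a   read c → write c, move +1, go to p1
p1 | bc[a]
After 4 steps: state p1, head at 2, tape bca.

state p1, head at 2, tape bca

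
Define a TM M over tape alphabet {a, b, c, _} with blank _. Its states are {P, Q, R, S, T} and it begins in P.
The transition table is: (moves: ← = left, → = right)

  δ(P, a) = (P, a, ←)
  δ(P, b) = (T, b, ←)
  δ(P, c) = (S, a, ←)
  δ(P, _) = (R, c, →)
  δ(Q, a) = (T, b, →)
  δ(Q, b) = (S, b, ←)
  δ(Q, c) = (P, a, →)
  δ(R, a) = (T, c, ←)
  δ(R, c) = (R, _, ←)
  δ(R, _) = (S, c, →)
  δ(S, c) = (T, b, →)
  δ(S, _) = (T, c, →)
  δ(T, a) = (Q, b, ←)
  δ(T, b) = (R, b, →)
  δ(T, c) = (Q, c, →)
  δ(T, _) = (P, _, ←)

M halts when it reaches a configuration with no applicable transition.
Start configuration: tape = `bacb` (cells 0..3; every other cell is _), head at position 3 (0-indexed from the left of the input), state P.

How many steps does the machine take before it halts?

state=P head=3 tape=bac[b]___   (P,b)→(T,b,←)
state=T head=2 tape=ba[c]b___   (T,c)→(Q,c,→)
state=Q head=3 tape=bac[b]___   (Q,b)→(S,b,←)
state=S head=2 tape=ba[c]b___   (S,c)→(T,b,→)
state=T head=3 tape=bab[b]___   (T,b)→(R,b,→)
state=R head=4 tape=babb[_]__   (R,_)→(S,c,→)
state=S head=5 tape=babbc[_]_   (S,_)→(T,c,→)
state=T head=6 tape=babbcc[_]   (T,_)→(P,_,←)
state=P head=5 tape=babbc[c]_   (P,c)→(S,a,←)
state=S head=4 tape=babb[c]a_   (S,c)→(T,b,→)
state=T head=5 tape=babbb[a]_   (T,a)→(Q,b,←)
state=Q head=4 tape=babb[b]b_   (Q,b)→(S,b,←)
state=S head=3 tape=bab[b]bb_
M halts after 12 transitions.

12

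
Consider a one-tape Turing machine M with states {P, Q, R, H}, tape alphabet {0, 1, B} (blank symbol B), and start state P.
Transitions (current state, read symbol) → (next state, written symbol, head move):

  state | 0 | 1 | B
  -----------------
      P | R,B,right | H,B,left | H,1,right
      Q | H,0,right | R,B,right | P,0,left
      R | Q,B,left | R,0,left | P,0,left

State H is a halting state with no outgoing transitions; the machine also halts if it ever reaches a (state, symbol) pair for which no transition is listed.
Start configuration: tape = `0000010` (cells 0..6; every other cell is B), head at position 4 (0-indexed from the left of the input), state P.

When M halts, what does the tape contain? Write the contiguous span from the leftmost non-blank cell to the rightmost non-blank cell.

10BBBB00

P | B0000[0]10   read 0 → write B, move right, go to R
R | B0000B[1]0   read 1 → write 0, move left, go to R
R | B0000[B]00   read B → write 0, move left, go to P
P | B000[0]000   read 0 → write B, move right, go to R
R | B000B[0]00   read 0 → write B, move left, go to Q
Q | B000[B]B00   read B → write 0, move left, go to P
P | B00[0]0B00   read 0 → write B, move right, go to R
R | B00B[0]B00   read 0 → write B, move left, go to Q
Q | B00[B]BB00   read B → write 0, move left, go to P
P | B0[0]0BB00   read 0 → write B, move right, go to R
R | B0B[0]BB00   read 0 → write B, move left, go to Q
Q | B0[B]BBB00   read B → write 0, move left, go to P
P | B[0]0BBB00   read 0 → write B, move right, go to R
R | BB[0]BBB00   read 0 → write B, move left, go to Q
Q | B[B]BBBB00   read B → write 0, move left, go to P
P | [B]0BBBB00   read B → write 1, move right, go to H
H | 1[0]BBBB00
The non-blank tape span at halt is 10BBBB00.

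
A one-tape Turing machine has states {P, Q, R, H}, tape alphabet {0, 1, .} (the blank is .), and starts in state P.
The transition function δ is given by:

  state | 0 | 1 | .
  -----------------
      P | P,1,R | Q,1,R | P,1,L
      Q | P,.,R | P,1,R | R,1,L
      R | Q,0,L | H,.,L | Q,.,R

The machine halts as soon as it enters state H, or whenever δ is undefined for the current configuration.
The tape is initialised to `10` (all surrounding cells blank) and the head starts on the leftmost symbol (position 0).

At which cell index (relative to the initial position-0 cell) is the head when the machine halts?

1

P | [1]0..   read 1 → write 1, move R, go to Q
Q | 1[0]..   read 0 → write ., move R, go to P
P | 1.[.].   read . → write 1, move L, go to P
P | 1[.]1.   read . → write 1, move L, go to P
P | [1]11.   read 1 → write 1, move R, go to Q
Q | 1[1]1.   read 1 → write 1, move R, go to P
P | 11[1].   read 1 → write 1, move R, go to Q
Q | 111[.]   read . → write 1, move L, go to R
R | 11[1]1   read 1 → write ., move L, go to H
H | 1[1].1
At halt the head is at cell 1.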